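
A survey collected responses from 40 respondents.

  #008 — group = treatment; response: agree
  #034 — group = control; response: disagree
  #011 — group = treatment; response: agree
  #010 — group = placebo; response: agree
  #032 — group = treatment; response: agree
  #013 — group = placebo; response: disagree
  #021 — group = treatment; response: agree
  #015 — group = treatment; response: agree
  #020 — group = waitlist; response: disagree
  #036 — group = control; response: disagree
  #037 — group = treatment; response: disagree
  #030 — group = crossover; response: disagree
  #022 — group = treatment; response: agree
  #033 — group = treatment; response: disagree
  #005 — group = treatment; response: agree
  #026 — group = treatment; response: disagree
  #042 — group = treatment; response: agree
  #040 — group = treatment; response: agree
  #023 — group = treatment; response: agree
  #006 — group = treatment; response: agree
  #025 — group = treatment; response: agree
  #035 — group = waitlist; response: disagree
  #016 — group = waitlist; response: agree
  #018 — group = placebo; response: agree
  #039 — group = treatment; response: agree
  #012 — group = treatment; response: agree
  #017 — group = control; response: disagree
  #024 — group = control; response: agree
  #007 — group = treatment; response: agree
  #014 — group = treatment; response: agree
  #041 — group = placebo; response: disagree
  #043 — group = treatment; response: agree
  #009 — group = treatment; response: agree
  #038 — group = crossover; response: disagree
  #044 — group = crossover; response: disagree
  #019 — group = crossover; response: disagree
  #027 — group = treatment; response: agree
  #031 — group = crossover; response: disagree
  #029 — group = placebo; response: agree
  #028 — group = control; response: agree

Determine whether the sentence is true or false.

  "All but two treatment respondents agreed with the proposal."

The determiner here denotes the relation: |A ∖ B| = 2.
|A| = 22, |A ∩ B| = 19, |A ∖ B| = 3.
|A ∖ B| = 3, so the statement is false.

False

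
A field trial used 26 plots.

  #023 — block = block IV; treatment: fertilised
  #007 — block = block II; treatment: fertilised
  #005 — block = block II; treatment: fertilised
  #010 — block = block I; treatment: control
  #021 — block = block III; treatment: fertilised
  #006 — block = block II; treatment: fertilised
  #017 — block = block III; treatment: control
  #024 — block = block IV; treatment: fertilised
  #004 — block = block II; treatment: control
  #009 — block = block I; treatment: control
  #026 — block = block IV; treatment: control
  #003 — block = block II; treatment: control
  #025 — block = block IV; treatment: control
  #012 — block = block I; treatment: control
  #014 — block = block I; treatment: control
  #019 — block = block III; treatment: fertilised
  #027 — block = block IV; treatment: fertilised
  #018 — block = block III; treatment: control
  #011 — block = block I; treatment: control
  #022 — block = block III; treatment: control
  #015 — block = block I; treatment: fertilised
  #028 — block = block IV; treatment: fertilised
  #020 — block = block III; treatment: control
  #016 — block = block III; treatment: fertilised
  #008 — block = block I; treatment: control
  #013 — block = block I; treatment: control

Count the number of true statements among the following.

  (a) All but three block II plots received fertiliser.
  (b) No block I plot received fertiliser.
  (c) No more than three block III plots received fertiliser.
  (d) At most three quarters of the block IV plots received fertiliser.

2

(a) block II: |A| = 5, |A ∩ B| = 3; needs |A ∖ B| = 3 — false.
(b) block I: |A| = 8, |A ∩ B| = 1; needs A ∩ B = ∅ (|A ∩ B| = 0) — false.
(c) block III: |A| = 7, |A ∩ B| = 3; needs |A ∩ B| ≤ 3 — true.
(d) block IV: |A| = 6, |A ∩ B| = 4; needs |A ∩ B| / |A| ≤ 3/4 — true.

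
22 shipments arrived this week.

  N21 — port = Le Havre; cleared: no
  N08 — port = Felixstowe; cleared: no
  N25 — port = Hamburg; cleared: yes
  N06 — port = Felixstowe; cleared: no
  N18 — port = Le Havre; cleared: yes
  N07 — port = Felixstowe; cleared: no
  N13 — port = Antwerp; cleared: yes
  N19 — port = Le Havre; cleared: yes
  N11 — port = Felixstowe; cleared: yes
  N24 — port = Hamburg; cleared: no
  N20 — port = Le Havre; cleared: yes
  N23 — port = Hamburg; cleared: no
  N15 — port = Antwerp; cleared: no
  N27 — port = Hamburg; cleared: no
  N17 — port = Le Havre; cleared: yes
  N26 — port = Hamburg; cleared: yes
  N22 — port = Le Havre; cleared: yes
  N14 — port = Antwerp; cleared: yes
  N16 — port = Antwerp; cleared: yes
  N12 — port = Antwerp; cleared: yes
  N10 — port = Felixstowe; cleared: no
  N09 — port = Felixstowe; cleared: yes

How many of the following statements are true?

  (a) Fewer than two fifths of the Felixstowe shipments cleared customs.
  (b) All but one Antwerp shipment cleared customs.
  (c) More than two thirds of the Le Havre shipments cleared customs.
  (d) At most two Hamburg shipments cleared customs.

(a) Felixstowe: |A| = 6, |A ∩ B| = 2; needs |A ∩ B| / |A| < 2/5 — true.
(b) Antwerp: |A| = 5, |A ∩ B| = 4; needs |A ∖ B| = 1 — true.
(c) Le Havre: |A| = 6, |A ∩ B| = 5; needs |A ∩ B| / |A| > 2/3 — true.
(d) Hamburg: |A| = 5, |A ∩ B| = 2; needs |A ∩ B| ≤ 2 — true.

4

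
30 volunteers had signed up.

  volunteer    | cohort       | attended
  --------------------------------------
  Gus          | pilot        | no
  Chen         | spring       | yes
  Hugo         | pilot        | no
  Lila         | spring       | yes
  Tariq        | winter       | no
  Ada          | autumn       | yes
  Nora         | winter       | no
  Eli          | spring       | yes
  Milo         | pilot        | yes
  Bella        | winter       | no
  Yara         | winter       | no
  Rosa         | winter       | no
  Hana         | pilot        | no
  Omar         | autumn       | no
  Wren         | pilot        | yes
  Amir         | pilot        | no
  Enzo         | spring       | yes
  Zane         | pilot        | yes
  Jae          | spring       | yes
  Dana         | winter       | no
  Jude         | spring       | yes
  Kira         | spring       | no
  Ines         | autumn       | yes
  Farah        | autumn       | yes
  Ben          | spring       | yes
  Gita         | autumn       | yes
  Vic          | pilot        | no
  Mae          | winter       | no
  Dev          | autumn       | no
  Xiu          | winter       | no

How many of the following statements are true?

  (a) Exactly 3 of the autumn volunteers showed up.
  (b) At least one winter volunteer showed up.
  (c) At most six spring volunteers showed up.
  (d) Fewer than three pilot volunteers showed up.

(a) autumn: |A| = 6, |A ∩ B| = 4; needs |A ∩ B| = 3 — false.
(b) winter: |A| = 8, |A ∩ B| = 0; needs A ∩ B ≠ ∅ (|A ∩ B| ≥ 1) — false.
(c) spring: |A| = 8, |A ∩ B| = 7; needs |A ∩ B| ≤ 6 — false.
(d) pilot: |A| = 8, |A ∩ B| = 3; needs |A ∩ B| < 3 — false.

0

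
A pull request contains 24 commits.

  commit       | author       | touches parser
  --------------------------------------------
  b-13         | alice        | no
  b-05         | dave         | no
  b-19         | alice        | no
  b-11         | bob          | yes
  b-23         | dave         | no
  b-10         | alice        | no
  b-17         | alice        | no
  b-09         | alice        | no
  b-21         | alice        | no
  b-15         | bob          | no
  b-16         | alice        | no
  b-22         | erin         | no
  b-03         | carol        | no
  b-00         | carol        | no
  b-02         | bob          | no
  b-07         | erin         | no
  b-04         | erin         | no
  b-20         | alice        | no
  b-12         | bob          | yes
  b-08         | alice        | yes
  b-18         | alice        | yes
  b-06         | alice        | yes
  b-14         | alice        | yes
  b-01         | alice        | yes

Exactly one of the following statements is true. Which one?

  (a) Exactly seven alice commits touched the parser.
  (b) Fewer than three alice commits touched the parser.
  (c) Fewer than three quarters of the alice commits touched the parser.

|A| = 13, |A ∩ B| = 5, |A ∖ B| = 8.
(a) requires |A ∩ B| = 7: false.
(b) requires |A ∩ B| < 3: false.
(c) requires |A ∩ B| / |A| < 3/4: true.

(c)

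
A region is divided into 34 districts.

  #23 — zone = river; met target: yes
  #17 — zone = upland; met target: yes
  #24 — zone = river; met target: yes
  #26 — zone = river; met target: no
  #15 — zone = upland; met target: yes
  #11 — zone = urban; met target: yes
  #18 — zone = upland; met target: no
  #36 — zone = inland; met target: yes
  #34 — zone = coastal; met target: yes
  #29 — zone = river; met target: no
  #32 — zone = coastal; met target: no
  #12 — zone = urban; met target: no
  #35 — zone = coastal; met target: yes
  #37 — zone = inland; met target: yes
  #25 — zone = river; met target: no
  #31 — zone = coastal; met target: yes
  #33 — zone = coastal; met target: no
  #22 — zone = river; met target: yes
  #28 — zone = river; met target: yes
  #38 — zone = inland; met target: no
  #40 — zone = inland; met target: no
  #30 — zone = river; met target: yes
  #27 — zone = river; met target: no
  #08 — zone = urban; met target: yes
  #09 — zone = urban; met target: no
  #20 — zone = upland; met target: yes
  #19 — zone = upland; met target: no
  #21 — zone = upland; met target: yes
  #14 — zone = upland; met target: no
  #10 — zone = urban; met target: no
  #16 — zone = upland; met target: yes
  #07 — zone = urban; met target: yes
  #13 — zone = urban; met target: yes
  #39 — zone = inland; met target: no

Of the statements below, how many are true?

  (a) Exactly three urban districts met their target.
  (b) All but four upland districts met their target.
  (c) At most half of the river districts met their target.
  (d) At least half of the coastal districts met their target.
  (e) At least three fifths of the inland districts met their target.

1

(a) urban: |A| = 7, |A ∩ B| = 4; needs |A ∩ B| = 3 — false.
(b) upland: |A| = 8, |A ∩ B| = 5; needs |A ∖ B| = 4 — false.
(c) river: |A| = 9, |A ∩ B| = 5; needs |A ∩ B| ≤ |A ∖ B| — false.
(d) coastal: |A| = 5, |A ∩ B| = 3; needs |A ∩ B| ≥ |A ∖ B| — true.
(e) inland: |A| = 5, |A ∩ B| = 2; needs |A ∩ B| / |A| ≥ 3/5 — false.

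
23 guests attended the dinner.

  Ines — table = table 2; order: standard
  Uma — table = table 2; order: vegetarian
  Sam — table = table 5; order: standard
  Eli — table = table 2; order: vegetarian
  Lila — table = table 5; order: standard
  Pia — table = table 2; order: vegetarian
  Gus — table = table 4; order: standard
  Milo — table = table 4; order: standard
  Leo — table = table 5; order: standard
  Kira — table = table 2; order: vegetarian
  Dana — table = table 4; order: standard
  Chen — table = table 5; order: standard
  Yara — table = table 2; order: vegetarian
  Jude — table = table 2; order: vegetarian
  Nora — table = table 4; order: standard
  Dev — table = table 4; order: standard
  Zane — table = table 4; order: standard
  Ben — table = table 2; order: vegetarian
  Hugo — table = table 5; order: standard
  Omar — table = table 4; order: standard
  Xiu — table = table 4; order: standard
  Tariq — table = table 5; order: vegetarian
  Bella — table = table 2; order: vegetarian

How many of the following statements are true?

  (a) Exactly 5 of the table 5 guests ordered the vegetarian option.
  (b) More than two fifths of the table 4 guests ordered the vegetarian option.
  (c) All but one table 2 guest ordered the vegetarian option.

(a) table 5: |A| = 6, |A ∩ B| = 1; needs |A ∩ B| = 5 — false.
(b) table 4: |A| = 8, |A ∩ B| = 0; needs |A ∩ B| / |A| > 2/5 — false.
(c) table 2: |A| = 9, |A ∩ B| = 8; needs |A ∖ B| = 1 — true.

1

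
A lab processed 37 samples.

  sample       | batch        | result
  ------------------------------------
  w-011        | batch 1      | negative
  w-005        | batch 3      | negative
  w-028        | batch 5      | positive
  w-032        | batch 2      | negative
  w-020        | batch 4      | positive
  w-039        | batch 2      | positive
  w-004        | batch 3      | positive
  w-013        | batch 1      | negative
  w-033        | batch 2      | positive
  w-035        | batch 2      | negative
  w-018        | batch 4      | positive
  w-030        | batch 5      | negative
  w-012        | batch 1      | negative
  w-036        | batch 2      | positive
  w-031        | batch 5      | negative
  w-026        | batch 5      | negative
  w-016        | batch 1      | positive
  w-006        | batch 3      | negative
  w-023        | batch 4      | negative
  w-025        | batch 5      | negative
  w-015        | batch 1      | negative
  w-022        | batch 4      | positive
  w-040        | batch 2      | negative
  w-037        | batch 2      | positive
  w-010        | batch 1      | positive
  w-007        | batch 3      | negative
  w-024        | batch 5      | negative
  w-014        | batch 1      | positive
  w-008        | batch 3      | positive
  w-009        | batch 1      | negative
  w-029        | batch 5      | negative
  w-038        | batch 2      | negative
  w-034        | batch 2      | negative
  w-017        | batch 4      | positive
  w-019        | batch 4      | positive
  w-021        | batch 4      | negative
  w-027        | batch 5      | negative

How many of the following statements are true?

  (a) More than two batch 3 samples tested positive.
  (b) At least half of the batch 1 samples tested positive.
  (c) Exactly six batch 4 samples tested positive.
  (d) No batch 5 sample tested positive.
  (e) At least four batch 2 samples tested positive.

1

(a) batch 3: |A| = 5, |A ∩ B| = 2; needs |A ∩ B| > 2 — false.
(b) batch 1: |A| = 8, |A ∩ B| = 3; needs |A ∩ B| ≥ |A ∖ B| — false.
(c) batch 4: |A| = 7, |A ∩ B| = 5; needs |A ∩ B| = 6 — false.
(d) batch 5: |A| = 8, |A ∩ B| = 1; needs A ∩ B = ∅ (|A ∩ B| = 0) — false.
(e) batch 2: |A| = 9, |A ∩ B| = 4; needs |A ∩ B| ≥ 4 — true.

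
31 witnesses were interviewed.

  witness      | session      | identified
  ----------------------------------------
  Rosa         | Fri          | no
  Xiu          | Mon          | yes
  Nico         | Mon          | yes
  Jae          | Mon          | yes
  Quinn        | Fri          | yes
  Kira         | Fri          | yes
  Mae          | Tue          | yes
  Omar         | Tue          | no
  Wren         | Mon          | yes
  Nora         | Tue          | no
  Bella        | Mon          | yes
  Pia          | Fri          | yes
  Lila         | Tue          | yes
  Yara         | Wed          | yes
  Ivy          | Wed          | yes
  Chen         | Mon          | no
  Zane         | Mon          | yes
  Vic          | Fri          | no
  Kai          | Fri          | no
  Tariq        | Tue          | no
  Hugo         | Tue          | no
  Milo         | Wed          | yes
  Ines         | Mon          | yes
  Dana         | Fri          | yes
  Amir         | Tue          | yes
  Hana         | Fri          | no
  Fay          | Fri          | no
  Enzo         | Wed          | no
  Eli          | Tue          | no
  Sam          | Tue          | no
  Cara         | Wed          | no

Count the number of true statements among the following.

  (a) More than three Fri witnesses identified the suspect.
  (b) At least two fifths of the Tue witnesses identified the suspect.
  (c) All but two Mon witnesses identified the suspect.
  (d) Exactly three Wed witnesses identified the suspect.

2

(a) Fri: |A| = 9, |A ∩ B| = 4; needs |A ∩ B| > 3 — true.
(b) Tue: |A| = 9, |A ∩ B| = 3; needs |A ∩ B| / |A| ≥ 2/5 — false.
(c) Mon: |A| = 8, |A ∩ B| = 7; needs |A ∖ B| = 2 — false.
(d) Wed: |A| = 5, |A ∩ B| = 3; needs |A ∩ B| = 3 — true.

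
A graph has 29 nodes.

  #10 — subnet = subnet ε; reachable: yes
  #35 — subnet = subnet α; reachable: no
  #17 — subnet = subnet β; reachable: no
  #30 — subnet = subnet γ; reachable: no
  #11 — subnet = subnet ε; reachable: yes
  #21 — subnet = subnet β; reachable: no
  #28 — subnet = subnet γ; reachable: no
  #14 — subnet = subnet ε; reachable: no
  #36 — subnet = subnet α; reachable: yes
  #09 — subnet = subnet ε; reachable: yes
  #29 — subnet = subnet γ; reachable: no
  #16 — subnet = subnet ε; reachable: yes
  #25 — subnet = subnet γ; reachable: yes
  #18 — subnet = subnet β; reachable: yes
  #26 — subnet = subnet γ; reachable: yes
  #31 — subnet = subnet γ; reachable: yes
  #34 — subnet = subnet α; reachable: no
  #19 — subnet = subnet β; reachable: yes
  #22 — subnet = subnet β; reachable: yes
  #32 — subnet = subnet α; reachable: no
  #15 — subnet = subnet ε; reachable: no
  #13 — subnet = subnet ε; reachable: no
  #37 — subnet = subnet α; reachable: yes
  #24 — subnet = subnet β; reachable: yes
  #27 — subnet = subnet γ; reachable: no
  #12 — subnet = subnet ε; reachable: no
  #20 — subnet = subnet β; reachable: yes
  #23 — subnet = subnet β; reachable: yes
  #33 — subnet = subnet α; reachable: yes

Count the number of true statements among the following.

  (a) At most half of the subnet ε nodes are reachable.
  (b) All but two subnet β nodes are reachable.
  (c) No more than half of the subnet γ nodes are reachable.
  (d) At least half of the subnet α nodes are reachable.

(a) subnet ε: |A| = 8, |A ∩ B| = 4; needs |A ∩ B| ≤ |A ∖ B| — true.
(b) subnet β: |A| = 8, |A ∩ B| = 6; needs |A ∖ B| = 2 — true.
(c) subnet γ: |A| = 7, |A ∩ B| = 3; needs |A ∩ B| ≤ |A ∖ B| — true.
(d) subnet α: |A| = 6, |A ∩ B| = 3; needs |A ∩ B| ≥ |A ∖ B| — true.

4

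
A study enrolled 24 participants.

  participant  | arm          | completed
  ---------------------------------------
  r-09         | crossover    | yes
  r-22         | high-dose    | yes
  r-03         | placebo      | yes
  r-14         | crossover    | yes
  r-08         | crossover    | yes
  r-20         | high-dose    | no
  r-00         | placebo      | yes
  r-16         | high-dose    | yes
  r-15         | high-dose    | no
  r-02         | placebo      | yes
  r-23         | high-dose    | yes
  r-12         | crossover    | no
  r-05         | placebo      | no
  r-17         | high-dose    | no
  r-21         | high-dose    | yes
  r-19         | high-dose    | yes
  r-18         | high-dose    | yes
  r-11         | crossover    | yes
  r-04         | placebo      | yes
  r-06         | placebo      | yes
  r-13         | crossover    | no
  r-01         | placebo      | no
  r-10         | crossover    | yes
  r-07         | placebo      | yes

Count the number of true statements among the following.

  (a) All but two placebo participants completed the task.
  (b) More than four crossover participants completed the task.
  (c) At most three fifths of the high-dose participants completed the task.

2

(a) placebo: |A| = 8, |A ∩ B| = 6; needs |A ∖ B| = 2 — true.
(b) crossover: |A| = 7, |A ∩ B| = 5; needs |A ∩ B| > 4 — true.
(c) high-dose: |A| = 9, |A ∩ B| = 6; needs |A ∩ B| / |A| ≤ 3/5 — false.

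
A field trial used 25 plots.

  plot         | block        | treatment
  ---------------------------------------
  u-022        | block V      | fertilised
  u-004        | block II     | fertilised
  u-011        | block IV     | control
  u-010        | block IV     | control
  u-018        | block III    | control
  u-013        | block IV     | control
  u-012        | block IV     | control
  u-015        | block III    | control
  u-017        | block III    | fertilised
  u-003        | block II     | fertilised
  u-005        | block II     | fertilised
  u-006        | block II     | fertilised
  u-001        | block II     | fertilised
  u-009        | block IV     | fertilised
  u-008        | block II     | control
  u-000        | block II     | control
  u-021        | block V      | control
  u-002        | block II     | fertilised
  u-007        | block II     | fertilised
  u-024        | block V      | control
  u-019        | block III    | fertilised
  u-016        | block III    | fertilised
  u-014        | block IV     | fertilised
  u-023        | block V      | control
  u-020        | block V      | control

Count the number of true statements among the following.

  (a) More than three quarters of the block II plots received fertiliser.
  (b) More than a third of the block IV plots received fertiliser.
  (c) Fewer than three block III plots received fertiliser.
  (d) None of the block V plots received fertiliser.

1

(a) block II: |A| = 9, |A ∩ B| = 7; needs |A ∩ B| / |A| > 3/4 — true.
(b) block IV: |A| = 6, |A ∩ B| = 2; needs |A ∩ B| / |A| > 1/3 — false.
(c) block III: |A| = 5, |A ∩ B| = 3; needs |A ∩ B| < 3 — false.
(d) block V: |A| = 5, |A ∩ B| = 1; needs A ∩ B = ∅ (|A ∩ B| = 0) — false.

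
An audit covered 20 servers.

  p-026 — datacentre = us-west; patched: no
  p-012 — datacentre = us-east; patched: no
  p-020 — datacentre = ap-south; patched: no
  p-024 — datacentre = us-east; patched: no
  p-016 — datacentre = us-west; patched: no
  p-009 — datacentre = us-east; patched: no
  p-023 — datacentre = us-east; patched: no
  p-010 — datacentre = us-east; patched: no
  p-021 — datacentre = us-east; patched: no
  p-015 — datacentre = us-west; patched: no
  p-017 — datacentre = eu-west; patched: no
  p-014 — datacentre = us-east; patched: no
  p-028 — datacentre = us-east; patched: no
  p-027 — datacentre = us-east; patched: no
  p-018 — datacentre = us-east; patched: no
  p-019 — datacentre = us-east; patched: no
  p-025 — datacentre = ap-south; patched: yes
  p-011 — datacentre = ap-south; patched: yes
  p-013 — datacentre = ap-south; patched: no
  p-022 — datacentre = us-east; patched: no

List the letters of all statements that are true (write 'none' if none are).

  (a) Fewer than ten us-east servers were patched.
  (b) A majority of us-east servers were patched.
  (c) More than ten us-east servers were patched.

(a)

|A| = 12, |A ∩ B| = 0, |A ∖ B| = 12.
(a) |A ∩ B| < 10: holds.
(b) |A ∩ B| > |A ∖ B|: fails.
(c) |A ∩ B| > 10: fails.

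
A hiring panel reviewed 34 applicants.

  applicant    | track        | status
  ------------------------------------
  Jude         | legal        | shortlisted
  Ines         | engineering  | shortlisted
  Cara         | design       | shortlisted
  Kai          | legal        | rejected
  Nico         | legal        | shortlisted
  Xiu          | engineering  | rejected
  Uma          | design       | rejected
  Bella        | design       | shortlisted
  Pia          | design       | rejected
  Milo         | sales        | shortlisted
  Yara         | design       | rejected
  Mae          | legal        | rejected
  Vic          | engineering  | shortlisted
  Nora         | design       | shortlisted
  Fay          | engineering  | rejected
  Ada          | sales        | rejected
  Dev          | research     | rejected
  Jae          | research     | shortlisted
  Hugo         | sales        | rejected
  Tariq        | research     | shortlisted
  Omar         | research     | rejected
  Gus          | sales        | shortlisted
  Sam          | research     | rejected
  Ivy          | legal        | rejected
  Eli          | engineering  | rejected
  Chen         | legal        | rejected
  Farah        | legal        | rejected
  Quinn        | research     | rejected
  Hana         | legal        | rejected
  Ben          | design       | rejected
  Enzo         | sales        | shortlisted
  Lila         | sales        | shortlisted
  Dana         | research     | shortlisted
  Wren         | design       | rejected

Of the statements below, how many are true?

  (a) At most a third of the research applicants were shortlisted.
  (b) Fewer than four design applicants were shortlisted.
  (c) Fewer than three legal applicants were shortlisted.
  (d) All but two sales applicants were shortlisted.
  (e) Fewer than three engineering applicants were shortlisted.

4

(a) research: |A| = 7, |A ∩ B| = 3; needs |A ∩ B| / |A| ≤ 1/3 — false.
(b) design: |A| = 8, |A ∩ B| = 3; needs |A ∩ B| < 4 — true.
(c) legal: |A| = 8, |A ∩ B| = 2; needs |A ∩ B| < 3 — true.
(d) sales: |A| = 6, |A ∩ B| = 4; needs |A ∖ B| = 2 — true.
(e) engineering: |A| = 5, |A ∩ B| = 2; needs |A ∩ B| < 3 — true.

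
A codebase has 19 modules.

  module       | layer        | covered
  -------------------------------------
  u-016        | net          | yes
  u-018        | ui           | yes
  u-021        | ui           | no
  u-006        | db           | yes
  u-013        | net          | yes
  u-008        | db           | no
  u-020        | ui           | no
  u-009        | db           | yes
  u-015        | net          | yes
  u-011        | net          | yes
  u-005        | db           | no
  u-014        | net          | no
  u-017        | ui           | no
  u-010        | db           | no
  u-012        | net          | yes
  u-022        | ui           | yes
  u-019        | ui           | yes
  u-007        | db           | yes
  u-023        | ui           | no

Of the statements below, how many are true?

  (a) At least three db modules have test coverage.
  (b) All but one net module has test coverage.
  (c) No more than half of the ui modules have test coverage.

(a) db: |A| = 6, |A ∩ B| = 3; needs |A ∩ B| ≥ 3 — true.
(b) net: |A| = 6, |A ∩ B| = 5; needs |A ∖ B| = 1 — true.
(c) ui: |A| = 7, |A ∩ B| = 3; needs |A ∩ B| ≤ |A ∖ B| — true.

3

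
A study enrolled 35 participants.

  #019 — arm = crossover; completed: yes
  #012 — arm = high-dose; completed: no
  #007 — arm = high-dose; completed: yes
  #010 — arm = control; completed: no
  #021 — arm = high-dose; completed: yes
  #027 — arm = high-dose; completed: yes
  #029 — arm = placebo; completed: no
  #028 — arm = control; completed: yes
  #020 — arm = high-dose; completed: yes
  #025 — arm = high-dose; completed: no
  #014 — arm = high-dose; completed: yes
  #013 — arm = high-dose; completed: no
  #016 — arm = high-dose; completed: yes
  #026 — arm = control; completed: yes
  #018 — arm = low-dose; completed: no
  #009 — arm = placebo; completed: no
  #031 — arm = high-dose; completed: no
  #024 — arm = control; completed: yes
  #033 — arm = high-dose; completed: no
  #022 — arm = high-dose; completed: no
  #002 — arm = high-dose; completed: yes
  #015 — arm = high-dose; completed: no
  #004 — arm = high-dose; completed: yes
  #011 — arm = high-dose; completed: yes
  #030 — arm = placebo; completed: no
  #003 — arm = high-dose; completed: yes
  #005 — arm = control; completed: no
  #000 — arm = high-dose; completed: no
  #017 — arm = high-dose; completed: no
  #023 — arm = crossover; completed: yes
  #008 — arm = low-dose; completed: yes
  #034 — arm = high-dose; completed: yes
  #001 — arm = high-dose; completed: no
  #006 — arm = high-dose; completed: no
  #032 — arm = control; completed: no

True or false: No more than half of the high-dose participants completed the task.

Truth condition: |A ∩ B| ≤ |A ∖ B|.
|A| = 22, |A ∩ B| = 11, |A ∖ B| = 11.
11 = 11, so the statement is true.

True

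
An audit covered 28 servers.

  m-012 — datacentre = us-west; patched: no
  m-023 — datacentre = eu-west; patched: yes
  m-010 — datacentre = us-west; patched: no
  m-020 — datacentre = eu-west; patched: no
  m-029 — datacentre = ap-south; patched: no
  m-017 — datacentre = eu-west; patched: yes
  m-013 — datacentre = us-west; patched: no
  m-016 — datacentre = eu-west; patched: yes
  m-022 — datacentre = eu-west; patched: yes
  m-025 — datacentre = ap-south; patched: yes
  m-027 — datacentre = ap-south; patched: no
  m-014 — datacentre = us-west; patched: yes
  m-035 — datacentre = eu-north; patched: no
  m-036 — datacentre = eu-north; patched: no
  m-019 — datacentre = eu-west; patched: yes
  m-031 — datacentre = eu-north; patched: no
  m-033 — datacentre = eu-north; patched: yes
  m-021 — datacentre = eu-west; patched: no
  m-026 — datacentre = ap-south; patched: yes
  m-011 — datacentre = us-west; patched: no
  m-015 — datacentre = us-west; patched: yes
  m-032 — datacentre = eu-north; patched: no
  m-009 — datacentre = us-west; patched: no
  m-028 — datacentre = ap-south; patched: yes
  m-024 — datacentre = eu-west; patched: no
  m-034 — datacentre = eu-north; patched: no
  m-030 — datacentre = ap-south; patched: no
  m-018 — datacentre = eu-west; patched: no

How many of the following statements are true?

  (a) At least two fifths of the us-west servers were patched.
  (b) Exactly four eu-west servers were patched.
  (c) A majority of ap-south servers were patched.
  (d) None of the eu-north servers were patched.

0

(a) us-west: |A| = 7, |A ∩ B| = 2; needs |A ∩ B| / |A| ≥ 2/5 — false.
(b) eu-west: |A| = 9, |A ∩ B| = 5; needs |A ∩ B| = 4 — false.
(c) ap-south: |A| = 6, |A ∩ B| = 3; needs |A ∩ B| > |A ∖ B| — false.
(d) eu-north: |A| = 6, |A ∩ B| = 1; needs A ∩ B = ∅ (|A ∩ B| = 0) — false.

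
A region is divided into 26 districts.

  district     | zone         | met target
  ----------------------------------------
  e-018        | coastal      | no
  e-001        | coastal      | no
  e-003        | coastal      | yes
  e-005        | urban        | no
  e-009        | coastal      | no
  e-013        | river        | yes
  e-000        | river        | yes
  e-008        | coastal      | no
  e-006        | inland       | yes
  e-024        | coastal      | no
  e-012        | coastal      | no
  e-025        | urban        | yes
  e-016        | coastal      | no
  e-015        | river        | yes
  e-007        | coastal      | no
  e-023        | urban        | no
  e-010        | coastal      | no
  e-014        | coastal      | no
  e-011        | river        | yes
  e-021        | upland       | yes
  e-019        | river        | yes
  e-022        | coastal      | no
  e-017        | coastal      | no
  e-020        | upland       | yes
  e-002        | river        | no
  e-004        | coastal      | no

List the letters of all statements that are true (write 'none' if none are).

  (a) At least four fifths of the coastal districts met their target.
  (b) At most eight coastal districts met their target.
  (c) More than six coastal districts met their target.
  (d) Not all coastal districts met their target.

(b), (d)

|A| = 14, |A ∩ B| = 1, |A ∖ B| = 13.
(a) |A ∩ B| / |A| ≥ 4/5: fails.
(b) |A ∩ B| ≤ 8: holds.
(c) |A ∩ B| > 6: fails.
(d) A ⊄ B (|A ∖ B| ≥ 1): holds.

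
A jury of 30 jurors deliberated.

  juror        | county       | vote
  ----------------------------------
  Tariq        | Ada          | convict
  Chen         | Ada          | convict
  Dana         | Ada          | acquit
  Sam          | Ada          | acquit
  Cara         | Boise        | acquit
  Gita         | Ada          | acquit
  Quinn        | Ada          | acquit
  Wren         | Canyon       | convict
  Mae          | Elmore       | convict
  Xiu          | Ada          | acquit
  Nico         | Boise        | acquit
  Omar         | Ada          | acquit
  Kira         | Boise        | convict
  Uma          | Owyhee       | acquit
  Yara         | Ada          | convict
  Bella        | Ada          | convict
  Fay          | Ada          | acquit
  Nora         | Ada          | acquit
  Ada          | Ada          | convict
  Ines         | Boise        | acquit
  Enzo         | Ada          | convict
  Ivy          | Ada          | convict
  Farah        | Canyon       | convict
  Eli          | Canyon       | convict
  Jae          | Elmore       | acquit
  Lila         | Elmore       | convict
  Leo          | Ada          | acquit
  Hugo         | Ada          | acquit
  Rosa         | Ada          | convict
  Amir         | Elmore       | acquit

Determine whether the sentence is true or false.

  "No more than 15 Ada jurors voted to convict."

True

Truth condition: |A ∩ B| ≤ 15.
|A| = 18, |A ∩ B| = 8, |A ∖ B| = 10.
|A ∩ B| = 8, so the statement is true.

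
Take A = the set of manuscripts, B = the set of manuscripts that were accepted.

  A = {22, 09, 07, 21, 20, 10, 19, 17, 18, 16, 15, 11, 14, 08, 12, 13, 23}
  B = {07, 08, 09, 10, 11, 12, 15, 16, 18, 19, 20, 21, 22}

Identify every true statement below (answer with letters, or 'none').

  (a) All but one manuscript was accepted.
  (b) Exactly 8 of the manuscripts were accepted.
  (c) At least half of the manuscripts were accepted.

(c)

|A| = 17, |A ∩ B| = 13, |A ∖ B| = 4.
(a) |A ∖ B| = 1: fails.
(b) |A ∩ B| = 8: fails.
(c) |A ∩ B| ≥ |A ∖ B|: holds.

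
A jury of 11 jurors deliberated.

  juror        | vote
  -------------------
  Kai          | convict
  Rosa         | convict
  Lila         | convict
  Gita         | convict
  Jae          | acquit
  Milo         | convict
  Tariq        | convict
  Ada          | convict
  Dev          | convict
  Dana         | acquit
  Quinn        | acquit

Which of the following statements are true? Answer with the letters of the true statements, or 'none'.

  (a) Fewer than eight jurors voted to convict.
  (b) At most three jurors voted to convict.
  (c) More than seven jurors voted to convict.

|A| = 11, |A ∩ B| = 8, |A ∖ B| = 3.
(a) |A ∩ B| < 8: fails.
(b) |A ∩ B| ≤ 3: fails.
(c) |A ∩ B| > 7: holds.

(c)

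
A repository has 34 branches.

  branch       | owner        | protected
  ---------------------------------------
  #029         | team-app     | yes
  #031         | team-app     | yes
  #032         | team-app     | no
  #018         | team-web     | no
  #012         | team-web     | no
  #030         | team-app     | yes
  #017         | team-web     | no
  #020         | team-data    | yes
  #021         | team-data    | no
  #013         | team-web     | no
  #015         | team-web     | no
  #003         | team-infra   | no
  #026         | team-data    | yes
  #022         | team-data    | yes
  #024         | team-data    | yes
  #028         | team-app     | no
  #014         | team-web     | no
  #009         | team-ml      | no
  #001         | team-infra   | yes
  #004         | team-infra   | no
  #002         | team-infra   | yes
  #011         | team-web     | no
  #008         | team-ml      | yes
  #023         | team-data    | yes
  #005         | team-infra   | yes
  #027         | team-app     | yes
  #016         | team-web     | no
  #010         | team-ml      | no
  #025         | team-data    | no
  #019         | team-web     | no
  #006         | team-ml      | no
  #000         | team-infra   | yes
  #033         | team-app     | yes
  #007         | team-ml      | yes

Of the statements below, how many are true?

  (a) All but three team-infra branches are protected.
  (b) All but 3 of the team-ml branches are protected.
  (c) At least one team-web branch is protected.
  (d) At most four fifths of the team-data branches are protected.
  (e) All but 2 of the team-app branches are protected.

3

(a) team-infra: |A| = 6, |A ∩ B| = 4; needs |A ∖ B| = 3 — false.
(b) team-ml: |A| = 5, |A ∩ B| = 2; needs |A ∖ B| = 3 — true.
(c) team-web: |A| = 9, |A ∩ B| = 0; needs A ∩ B ≠ ∅ (|A ∩ B| ≥ 1) — false.
(d) team-data: |A| = 7, |A ∩ B| = 5; needs |A ∩ B| / |A| ≤ 4/5 — true.
(e) team-app: |A| = 7, |A ∩ B| = 5; needs |A ∖ B| = 2 — true.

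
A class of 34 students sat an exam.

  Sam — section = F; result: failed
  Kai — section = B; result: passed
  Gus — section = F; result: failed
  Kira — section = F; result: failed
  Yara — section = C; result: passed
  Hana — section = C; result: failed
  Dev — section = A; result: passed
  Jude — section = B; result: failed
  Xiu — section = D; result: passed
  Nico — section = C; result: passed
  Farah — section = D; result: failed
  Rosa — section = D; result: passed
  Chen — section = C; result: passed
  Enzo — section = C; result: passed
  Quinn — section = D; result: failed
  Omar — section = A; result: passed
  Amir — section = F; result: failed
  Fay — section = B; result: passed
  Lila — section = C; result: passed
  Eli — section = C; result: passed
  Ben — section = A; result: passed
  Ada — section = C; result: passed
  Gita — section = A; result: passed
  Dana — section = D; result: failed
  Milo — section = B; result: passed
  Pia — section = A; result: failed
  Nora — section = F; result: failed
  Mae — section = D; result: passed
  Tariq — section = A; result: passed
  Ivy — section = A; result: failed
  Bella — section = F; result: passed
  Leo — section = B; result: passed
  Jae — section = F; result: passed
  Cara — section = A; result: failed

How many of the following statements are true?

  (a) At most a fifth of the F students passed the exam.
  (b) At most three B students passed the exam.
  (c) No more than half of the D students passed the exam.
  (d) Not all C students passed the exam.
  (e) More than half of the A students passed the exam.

(a) F: |A| = 7, |A ∩ B| = 2; needs |A ∩ B| / |A| ≤ 1/5 — false.
(b) B: |A| = 5, |A ∩ B| = 4; needs |A ∩ B| ≤ 3 — false.
(c) D: |A| = 6, |A ∩ B| = 3; needs |A ∩ B| ≤ |A ∖ B| — true.
(d) C: |A| = 8, |A ∩ B| = 7; needs A ⊄ B (|A ∖ B| ≥ 1) — true.
(e) A: |A| = 8, |A ∩ B| = 5; needs |A ∩ B| > |A ∖ B| — true.

3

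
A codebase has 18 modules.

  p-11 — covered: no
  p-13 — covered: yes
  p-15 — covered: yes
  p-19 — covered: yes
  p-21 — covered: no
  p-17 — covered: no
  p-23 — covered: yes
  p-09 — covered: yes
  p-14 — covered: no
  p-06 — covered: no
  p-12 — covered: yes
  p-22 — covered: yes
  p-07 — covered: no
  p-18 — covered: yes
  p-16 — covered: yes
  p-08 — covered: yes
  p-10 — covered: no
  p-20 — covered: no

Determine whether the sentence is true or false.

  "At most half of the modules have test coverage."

'At most half of the modules have test coverage' holds iff |A ∩ B| ≤ |A ∖ B|.
|A| = 18, |A ∩ B| = 10, |A ∖ B| = 8.
10 > 8, so the statement is false.

False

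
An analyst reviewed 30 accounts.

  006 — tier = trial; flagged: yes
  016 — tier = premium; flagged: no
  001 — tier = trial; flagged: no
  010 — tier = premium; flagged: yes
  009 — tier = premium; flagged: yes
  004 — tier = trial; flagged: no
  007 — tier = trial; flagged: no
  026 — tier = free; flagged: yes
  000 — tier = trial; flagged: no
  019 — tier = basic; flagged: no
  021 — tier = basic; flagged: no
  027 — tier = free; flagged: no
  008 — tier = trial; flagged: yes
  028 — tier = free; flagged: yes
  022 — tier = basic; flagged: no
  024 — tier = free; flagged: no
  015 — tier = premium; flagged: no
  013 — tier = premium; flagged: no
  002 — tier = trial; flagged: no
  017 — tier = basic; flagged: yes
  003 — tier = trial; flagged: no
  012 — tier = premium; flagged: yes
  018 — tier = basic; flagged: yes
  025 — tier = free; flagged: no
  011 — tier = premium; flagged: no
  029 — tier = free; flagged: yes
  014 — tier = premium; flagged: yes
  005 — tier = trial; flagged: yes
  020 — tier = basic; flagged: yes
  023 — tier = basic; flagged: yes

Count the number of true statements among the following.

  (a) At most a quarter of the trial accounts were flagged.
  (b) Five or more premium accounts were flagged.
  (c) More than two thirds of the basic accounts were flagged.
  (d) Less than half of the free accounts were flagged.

0

(a) trial: |A| = 9, |A ∩ B| = 3; needs |A ∩ B| / |A| ≤ 1/4 — false.
(b) premium: |A| = 8, |A ∩ B| = 4; needs |A ∩ B| ≥ 5 — false.
(c) basic: |A| = 7, |A ∩ B| = 4; needs |A ∩ B| / |A| > 2/3 — false.
(d) free: |A| = 6, |A ∩ B| = 3; needs |A ∩ B| < |A ∖ B| — false.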